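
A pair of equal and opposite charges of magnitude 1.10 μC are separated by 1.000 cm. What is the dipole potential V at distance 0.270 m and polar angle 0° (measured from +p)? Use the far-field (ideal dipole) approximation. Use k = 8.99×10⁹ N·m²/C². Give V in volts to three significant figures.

Dipole moment p = qd = (1.10×10⁻⁶ C)(0.0100 m) = 1.10×10⁻⁸ C·m.
The dipole potential is V = kp cosθ / r².
V = (8.99×10⁹)(1.10×10⁻⁸)·cos0° / (0.270)² = 1357 V.

V ≈ 1360 V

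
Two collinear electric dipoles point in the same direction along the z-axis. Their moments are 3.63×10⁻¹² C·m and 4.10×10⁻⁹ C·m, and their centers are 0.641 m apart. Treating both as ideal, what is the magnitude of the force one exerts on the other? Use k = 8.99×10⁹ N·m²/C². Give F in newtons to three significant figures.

F ≈ 4.76×10⁻⁹ N

On-axis field of dipole 1 at distance r: E = 2kp₁/r³. Force on dipole 2 is F = p₂·dE/dr (gradient along axis).
dE/dr = −6kp₁/r⁴, so |F| = 6kp₁p₂/r⁴ (attractive for aligned moments).
F = 6(8.99×10⁹)(3.63×10⁻¹²)(4.10×10⁻⁹)/(0.641)⁴ = 4.755×10⁻⁹ N.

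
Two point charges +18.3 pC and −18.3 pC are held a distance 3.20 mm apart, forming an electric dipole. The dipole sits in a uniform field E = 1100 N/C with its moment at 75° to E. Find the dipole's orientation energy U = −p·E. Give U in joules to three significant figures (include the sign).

Dipole moment p = qd = (1.83×10⁻¹¹ C)(0.00320 m) = 5.856×10⁻¹⁴ C·m.
U = −p·E = −pE cosθ.
U = −(5.856×10⁻¹⁴)(1100)·cos75° = -1.667×10⁻¹¹ J.

U ≈ -1.67×10⁻¹¹ J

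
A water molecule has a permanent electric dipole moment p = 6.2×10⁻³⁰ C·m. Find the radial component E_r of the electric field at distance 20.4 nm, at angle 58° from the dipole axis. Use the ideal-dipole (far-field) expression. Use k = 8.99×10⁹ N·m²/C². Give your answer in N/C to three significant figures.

E_r ≈ 6960 N/C

For a dipole, E_r = (2kp cosθ)/r³.
kp/r³ = (8.99×10⁹)(6.20×10⁻³⁰)/(2.04×10⁻⁸)³ = 6565 N/C.
E_r = 2·6565·cos58° = 6958 N/C.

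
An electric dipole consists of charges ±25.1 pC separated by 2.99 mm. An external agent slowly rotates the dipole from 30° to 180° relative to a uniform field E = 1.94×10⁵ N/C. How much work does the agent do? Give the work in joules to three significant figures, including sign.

W ≈ 2.72×10⁻⁸ J

Dipole moment p = qd = (2.51×10⁻¹¹ C)(0.00299 m) = 7.505×10⁻¹⁴ C·m.
W_ext = ΔU = U(θ₂) − U(θ₁) = −pE cosθ₂ − (−pE cosθ₁) = pE(cosθ₁ − cosθ₂).
W = (7.505×10⁻¹⁴)(1.94×10⁵)·(cos30° − cos180°) = (1.456×10⁻⁸)·(+1.8660) = 2.717×10⁻⁸ J.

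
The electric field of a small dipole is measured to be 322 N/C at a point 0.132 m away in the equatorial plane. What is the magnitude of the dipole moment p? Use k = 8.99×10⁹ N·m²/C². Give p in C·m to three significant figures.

p ≈ 8.24×10⁻¹¹ C·m

In the equatorial plane E = kp/r³, so p = Er³/(k).
p = (322)·(0.132)³ / (8.99×10⁹) = 8.238×10⁻¹¹ C·m.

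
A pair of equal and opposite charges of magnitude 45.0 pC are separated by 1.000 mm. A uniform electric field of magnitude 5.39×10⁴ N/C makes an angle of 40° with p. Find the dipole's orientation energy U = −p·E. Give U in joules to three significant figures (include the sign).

Dipole moment p = qd = (4.50×10⁻¹¹ C)(0.00100 m) = 4.50×10⁻¹⁴ C·m.
U = −p·E = −pE cosθ.
U = −(4.50×10⁻¹⁴)(5.39×10⁴)·cos40° = -1.858×10⁻⁹ J.

U ≈ -1.86×10⁻⁹ J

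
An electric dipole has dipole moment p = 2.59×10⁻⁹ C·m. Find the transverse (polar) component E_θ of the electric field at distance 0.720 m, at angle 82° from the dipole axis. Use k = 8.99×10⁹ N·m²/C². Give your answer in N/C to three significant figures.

E_θ ≈ 61.8 N/C

For a dipole, E_θ = (kp sinθ)/r³.
kp/r³ = (8.99×10⁹)(2.59×10⁻⁹)/(0.720)³ = 62.38 N/C.
E_θ = 62.38·sin82° = 61.78 N/C.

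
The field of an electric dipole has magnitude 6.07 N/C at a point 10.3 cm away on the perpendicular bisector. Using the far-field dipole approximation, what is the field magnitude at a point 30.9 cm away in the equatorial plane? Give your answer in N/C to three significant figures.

E ≈ 0.225 N/C

Dipole fields scale as 1/r³ in the far field; the geometry is the same at both points.
E₂ = E₁ · (r₁/r₂)³ = 6.07 · (10.3/30.9)³.
(r₁/r₂)³ = (0.3333)³ = 0.03704.
E₂ ≈ 0.2248 N/C.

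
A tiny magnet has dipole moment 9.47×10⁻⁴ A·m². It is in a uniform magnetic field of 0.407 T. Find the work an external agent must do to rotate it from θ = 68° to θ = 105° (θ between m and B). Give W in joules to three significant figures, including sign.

W ≈ 2.44×10⁻⁴ J

W_ext = ΔU = −mB cosθ₂ + mB cosθ₁ = mB(cosθ₁ − cosθ₂).
W = (9.47×10⁻⁴)(0.407)·(cos68° − cos105°) = (3.854×10⁻⁴)·(+0.6334) = 2.441×10⁻⁴ J.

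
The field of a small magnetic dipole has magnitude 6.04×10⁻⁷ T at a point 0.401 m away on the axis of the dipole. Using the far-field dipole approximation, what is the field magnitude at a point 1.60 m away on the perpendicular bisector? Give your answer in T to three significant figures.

B ≈ 4.75×10⁻⁹ T

Dipole fields scale as 1/r³ in the far field.
The axial field is twice the equatorial field at the same r, so the geometry factor is 1/2.
B₂ = B₁ · (1/2) · (r₁/r₂)³ = 6.04×10⁻⁷ · 0.5 · (0.401/1.60)³.
(r₁/r₂)³ = (0.2506)³ = 0.01574.
B₂ ≈ 4.754×10⁻⁹ T.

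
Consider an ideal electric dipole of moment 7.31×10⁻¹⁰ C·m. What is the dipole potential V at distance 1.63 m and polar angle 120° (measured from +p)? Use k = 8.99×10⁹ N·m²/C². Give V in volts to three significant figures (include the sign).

The dipole potential is V = kp cosθ / r².
V = (8.99×10⁹)(7.31×10⁻¹⁰)·cos120° / (1.63)² = -1.237 V.

V ≈ -1.24 V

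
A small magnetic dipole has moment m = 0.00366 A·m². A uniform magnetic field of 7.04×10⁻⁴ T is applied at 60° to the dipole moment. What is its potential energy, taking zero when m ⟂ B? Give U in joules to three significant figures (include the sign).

U = −m·B = −mB cosθ.
U = −(0.00366)(7.04×10⁻⁴)·cos60° = -1.288×10⁻⁶ J.

U ≈ -1.29×10⁻⁶ J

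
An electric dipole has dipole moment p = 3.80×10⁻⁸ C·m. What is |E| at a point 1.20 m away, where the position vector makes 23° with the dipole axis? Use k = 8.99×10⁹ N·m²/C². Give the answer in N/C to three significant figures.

At angle θ the dipole field magnitude is E = (kp/r³)·√(1 + 3cos²θ).
kp/r³ = (8.99×10⁹)(3.80×10⁻⁸) / (1.20)³ = 197.7 N/C.
√(1 + 3cos²23°) = √(1 + 3·0.8473) = √3.5420 ≈ 1.8820.
E ≈ 197.7 × 1.882 = 372.1 N/C.

E ≈ 372 N/C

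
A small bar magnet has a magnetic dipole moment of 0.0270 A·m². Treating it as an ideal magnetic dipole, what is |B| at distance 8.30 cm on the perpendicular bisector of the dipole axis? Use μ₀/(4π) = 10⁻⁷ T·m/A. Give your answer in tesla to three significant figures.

B ≈ 4.72×10⁻⁶ T

In the equatorial plane B = (μ₀/4π)·m/r³ (half the axial value).
B = (10⁻⁷)·(0.0270) / (0.0830)³ = 4.722×10⁻⁶ T.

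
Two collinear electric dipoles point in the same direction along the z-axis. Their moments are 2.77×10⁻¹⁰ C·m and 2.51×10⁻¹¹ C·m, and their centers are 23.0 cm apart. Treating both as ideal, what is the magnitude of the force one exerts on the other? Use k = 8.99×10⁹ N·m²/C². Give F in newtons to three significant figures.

F ≈ 1.34×10⁻⁷ N

On-axis field of dipole 1 at distance r: E = 2kp₁/r³. Force on dipole 2 is F = p₂·dE/dr (gradient along axis).
dE/dr = −6kp₁/r⁴, so |F| = 6kp₁p₂/r⁴ (attractive for aligned moments).
F = 6(8.99×10⁹)(2.77×10⁻¹⁰)(2.51×10⁻¹¹)/(0.230)⁴ = 1.340×10⁻⁷ N.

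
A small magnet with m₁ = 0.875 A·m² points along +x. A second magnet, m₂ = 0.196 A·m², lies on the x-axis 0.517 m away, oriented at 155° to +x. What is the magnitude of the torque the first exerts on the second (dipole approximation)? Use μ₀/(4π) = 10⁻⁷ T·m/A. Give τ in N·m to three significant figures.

Dipole B is on the axis of dipole A, so B₁ there is axial: B₁ = (μ₀/4π)·2m₁/r³ along +x.
B₁ = 2(10⁻⁷)(0.875)/(0.517)³ = 1.266×10⁻⁶ T.
τ = m₂ B₁ sinθ.
τ = (0.196)(1.266×10⁻⁶)·sin155° = 1.049×10⁻⁷ N·m.

τ ≈ 1.05×10⁻⁷ N·m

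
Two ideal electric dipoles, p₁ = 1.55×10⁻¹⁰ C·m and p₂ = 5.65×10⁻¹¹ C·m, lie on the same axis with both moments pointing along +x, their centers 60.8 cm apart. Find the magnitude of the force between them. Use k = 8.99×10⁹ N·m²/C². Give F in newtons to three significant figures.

F ≈ 3.46×10⁻⁹ N

On-axis field of dipole 1 at distance r: E = 2kp₁/r³. Force on dipole 2 is F = p₂·dE/dr (gradient along axis).
dE/dr = −6kp₁/r⁴, so |F| = 6kp₁p₂/r⁴ (attractive for aligned moments).
F = 6(8.99×10⁹)(1.55×10⁻¹⁰)(5.65×10⁻¹¹)/(0.608)⁴ = 3.457×10⁻⁹ N.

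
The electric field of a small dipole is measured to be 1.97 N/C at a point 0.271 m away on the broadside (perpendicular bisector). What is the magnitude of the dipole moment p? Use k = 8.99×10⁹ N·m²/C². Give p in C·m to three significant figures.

In the equatorial plane E = kp/r³, so p = Er³/(k).
p = (1.97)·(0.271)³ / (8.99×10⁹) = 4.361×10⁻¹² C·m.

p ≈ 4.36×10⁻¹² C·m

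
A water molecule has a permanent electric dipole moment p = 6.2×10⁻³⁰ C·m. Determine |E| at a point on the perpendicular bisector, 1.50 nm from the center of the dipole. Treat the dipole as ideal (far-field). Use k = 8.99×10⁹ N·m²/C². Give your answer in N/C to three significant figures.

On the perpendicular bisector E = kp/r³ (half the axial value at the same distance).
E = (8.99×10⁹)(6.20×10⁻³⁰) / (1.50×10⁻⁹)³ = 1.651×10⁷ N/C.

E ≈ 1.65×10⁷ N/C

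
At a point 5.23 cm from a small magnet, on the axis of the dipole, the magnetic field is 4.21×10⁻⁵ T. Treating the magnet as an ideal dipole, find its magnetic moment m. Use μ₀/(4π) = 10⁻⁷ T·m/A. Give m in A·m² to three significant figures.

On axis B = (μ₀/4π)·2m/r³, so m = Br³·4π/(μ₀·2).
m = (4.21×10⁻⁵)·(0.0523)³ / (2·10⁻⁷) = 0.03011 A·m².

m ≈ 0.0301 A·m²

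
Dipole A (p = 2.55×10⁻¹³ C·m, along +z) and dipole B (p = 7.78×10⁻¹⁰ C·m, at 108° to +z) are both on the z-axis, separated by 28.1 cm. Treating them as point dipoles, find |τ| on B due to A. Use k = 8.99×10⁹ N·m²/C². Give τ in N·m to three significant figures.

τ ≈ 1.53×10⁻¹⁰ N·m

The second dipole sits on the axis of the first, so the field there is axial: E₁ = 2kp₁/r³ along +z.
E₁ = 2(8.99×10⁹)(2.55×10⁻¹³)/(0.281)³ = 0.2066 N/C.
Torque on the second dipole: τ = p₂ E₁ sinθ.
τ = (7.78×10⁻¹⁰)(0.2066)·sin108° = 1.529×10⁻¹⁰ N·m.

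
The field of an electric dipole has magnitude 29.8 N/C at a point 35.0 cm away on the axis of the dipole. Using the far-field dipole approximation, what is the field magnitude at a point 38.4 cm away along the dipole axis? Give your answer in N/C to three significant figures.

Dipole fields scale as 1/r³ in the far field; the geometry is the same at both points.
E₂ = E₁ · (r₁/r₂)³ = 29.8 · (35.0/38.4)³.
(r₁/r₂)³ = (0.9115)³ = 0.7572.
E₂ ≈ 22.56 N/C.

E ≈ 22.6 N/C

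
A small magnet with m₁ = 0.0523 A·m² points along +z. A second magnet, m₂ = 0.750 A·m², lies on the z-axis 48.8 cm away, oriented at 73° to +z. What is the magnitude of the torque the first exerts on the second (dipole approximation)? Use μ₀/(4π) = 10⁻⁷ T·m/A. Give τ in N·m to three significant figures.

Dipole B is on the axis of dipole A, so B₁ there is axial: B₁ = (μ₀/4π)·2m₁/r³ along +z.
B₁ = 2(10⁻⁷)(0.0523)/(0.488)³ = 9.001×10⁻⁸ T.
τ = m₂ B₁ sinθ.
τ = (0.750)(9.001×10⁻⁸)·sin73° = 6.455×10⁻⁸ N·m.

τ ≈ 6.46×10⁻⁸ N·m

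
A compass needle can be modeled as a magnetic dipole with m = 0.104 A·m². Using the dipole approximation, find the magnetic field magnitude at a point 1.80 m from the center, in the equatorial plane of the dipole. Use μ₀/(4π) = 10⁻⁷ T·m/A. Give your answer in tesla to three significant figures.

In the equatorial plane B = (μ₀/4π)·m/r³ (half the axial value).
B = (10⁻⁷)·(0.104) / (1.80)³ = 1.783×10⁻⁹ T.

B ≈ 1.78×10⁻⁹ T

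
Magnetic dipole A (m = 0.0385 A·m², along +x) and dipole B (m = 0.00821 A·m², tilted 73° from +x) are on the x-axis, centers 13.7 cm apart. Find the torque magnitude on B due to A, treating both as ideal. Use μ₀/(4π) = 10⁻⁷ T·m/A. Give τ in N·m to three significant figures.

τ ≈ 2.35×10⁻⁸ N·m

Dipole B is on the axis of dipole A, so B₁ there is axial: B₁ = (μ₀/4π)·2m₁/r³ along +x.
B₁ = 2(10⁻⁷)(0.0385)/(0.137)³ = 2.995×10⁻⁶ T.
τ = m₂ B₁ sinθ.
τ = (0.00821)(2.995×10⁻⁶)·sin73° = 2.351×10⁻⁸ N·m.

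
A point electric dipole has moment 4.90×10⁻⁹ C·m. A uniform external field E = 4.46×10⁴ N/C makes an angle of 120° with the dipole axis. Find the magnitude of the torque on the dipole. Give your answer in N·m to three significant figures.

τ ≈ 1.89×10⁻⁴ N·m

Torque on an electric dipole: τ = pE sinθ.
τ = (4.90×10⁻⁹)(4.46×10⁴)·sin120° = 1.893×10⁻⁴ N·m.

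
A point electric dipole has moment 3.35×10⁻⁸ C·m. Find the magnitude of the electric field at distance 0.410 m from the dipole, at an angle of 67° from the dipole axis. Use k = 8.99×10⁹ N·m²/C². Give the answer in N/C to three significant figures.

At angle θ the dipole field magnitude is E = (kp/r³)·√(1 + 3cos²θ).
kp/r³ = (8.99×10⁹)(3.35×10⁻⁸) / (0.410)³ = 4370 N/C.
√(1 + 3cos²67°) = √(1 + 3·0.1527) = √1.4580 ≈ 1.2075.
E ≈ 4370 × 1.207 = 5276 N/C.

E ≈ 5280 N/C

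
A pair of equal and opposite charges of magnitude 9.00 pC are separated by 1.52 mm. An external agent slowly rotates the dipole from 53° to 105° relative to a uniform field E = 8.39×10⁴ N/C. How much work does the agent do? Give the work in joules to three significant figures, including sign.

Dipole moment p = qd = (9.00×10⁻¹² C)(0.00152 m) = 1.368×10⁻¹⁴ C·m.
W_ext = ΔU = U(θ₂) − U(θ₁) = −pE cosθ₂ − (−pE cosθ₁) = pE(cosθ₁ − cosθ₂).
W = (1.368×10⁻¹⁴)(8.39×10⁴)·(cos53° − cos105°) = (1.148×10⁻⁹)·(+0.8606) = 9.878×10⁻¹⁰ J.

W ≈ 9.88×10⁻¹⁰ J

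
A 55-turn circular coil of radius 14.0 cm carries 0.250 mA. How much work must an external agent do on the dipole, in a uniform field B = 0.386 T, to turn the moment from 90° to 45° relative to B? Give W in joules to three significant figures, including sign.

W ≈ -2.31×10⁻⁴ J

m = NIA = NIπa² = 55·(2.50×10⁻⁴)·π·(0.140)² = 8.467×10⁻⁴ A·m².
W_ext = ΔU = −mB cosθ₂ + mB cosθ₁ = mB(cosθ₁ − cosθ₂).
W = (8.467×10⁻⁴)(0.386)·(cos90° − cos45°) = (3.268×10⁻⁴)·(-0.7071) = -2.311×10⁻⁴ J.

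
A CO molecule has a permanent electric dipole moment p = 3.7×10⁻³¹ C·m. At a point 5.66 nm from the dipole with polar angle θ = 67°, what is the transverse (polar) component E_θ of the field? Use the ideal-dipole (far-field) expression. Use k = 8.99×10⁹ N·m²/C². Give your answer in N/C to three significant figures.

E_θ ≈ 1.69×10⁴ N/C

For a dipole, E_θ = (kp sinθ)/r³.
kp/r³ = (8.99×10⁹)(3.70×10⁻³¹)/(5.66×10⁻⁹)³ = 1.834×10⁴ N/C.
E_θ = 1.834×10⁴·sin67° = 1.689×10⁴ N/C.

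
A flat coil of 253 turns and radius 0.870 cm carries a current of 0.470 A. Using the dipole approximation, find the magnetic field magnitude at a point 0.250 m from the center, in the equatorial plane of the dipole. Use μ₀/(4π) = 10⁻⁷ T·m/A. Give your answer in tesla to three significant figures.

B ≈ 1.81×10⁻⁷ T

m = NIA = NIπa² = 253·(0.470)·π·(0.00870)² = 0.02828 A·m².
In the equatorial plane B = (μ₀/4π)·m/r³ (half the axial value).
B = (10⁻⁷)·(0.02828) / (0.250)³ = 1.810×10⁻⁷ T.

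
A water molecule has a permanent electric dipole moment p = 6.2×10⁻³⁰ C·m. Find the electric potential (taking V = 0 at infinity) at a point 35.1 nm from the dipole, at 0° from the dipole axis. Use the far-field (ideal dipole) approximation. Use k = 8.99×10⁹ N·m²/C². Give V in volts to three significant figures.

The dipole potential is V = kp cosθ / r².
V = (8.99×10⁹)(6.20×10⁻³⁰)·cos0° / (3.51×10⁻⁸)² = 4.524×10⁻⁵ V.

V ≈ 4.52×10⁻⁵ V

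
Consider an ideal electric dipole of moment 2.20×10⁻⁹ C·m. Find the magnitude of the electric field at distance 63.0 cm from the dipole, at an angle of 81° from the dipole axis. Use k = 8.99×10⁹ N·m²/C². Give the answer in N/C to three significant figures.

At angle θ the dipole field magnitude is E = (kp/r³)·√(1 + 3cos²θ).
kp/r³ = (8.99×10⁹)(2.20×10⁻⁹) / (0.630)³ = 79.10 N/C.
√(1 + 3cos²81°) = √(1 + 3·0.0245) = √1.0734 ≈ 1.0361.
E ≈ 79.10 × 1.036 = 81.95 N/C.

E ≈ 81.9 N/C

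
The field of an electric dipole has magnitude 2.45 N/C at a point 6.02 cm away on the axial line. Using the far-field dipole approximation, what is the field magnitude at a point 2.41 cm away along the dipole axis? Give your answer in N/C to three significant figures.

Dipole fields scale as 1/r³ in the far field; the geometry is the same at both points.
E₂ = E₁ · (r₁/r₂)³ = 2.45 · (6.02/2.41)³.
(r₁/r₂)³ = (2.498)³ = 15.59.
E₂ ≈ 38.19 N/C.

E ≈ 38.2 N/C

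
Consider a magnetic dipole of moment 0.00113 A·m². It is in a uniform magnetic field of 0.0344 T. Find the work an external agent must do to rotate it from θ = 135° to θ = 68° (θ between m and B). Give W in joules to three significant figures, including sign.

W ≈ -4.20×10⁻⁵ J

W_ext = ΔU = −mB cosθ₂ + mB cosθ₁ = mB(cosθ₁ − cosθ₂).
W = (0.00113)(0.0344)·(cos135° − cos68°) = (3.887×10⁻⁵)·(-1.0817) = -4.205×10⁻⁵ J.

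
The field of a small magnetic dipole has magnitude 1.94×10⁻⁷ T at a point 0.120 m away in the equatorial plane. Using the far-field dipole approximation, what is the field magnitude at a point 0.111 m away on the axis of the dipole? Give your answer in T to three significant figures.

Dipole fields scale as 1/r³ in the far field.
The axial field is twice the equatorial field at the same r, so the geometry factor is 2/1.
B₂ = B₁ · (2/1) · (r₁/r₂)³ = 1.94×10⁻⁷ · 2 · (0.120/0.111)³.
(r₁/r₂)³ = (1.081)³ = 1.263.
B₂ ≈ 4.902×10⁻⁷ T.

B ≈ 4.90×10⁻⁷ T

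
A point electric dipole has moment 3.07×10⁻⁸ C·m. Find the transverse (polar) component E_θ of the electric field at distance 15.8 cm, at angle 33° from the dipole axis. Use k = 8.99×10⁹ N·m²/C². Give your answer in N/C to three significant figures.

For a dipole, E_θ = (kp sinθ)/r³.
kp/r³ = (8.99×10⁹)(3.07×10⁻⁸)/(0.158)³ = 6.997×10⁴ N/C.
E_θ = 6.997×10⁴·sin33° = 3.811×10⁴ N/C.

E_θ ≈ 3.81×10⁴ N/C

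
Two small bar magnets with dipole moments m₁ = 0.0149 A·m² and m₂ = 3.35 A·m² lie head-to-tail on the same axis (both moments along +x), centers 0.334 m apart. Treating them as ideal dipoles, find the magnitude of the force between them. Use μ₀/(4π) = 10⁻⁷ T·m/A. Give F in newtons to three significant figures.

On-axis B of dipole 1: B = (μ₀/4π)·2m₁/r³. Force on dipole 2: F = m₂·dB/dr.
dB/dr = −(μ₀/4π)·6m₁/r⁴, so |F| = (μ₀/4π)·6m₁m₂/r⁴.
F = 6(10⁻⁷)(0.0149)(3.35)/(0.334)⁴ = 2.407×10⁻⁶ N.

F ≈ 2.41×10⁻⁶ N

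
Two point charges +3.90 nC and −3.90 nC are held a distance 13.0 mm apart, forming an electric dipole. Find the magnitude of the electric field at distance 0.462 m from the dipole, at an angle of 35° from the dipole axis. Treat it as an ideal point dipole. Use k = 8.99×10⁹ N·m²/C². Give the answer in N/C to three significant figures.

E ≈ 8.02 N/C

Dipole moment p = qd = (3.90×10⁻⁹ C)(0.0130 m) = 5.07×10⁻¹¹ C·m.
At angle θ the dipole field magnitude is E = (kp/r³)·√(1 + 3cos²θ).
kp/r³ = (8.99×10⁹)(5.07×10⁻¹¹) / (0.462)³ = 4.622 N/C.
√(1 + 3cos²35°) = √(1 + 3·0.6710) = √3.0130 ≈ 1.7358.
E ≈ 4.622 × 1.736 = 8.023 N/C.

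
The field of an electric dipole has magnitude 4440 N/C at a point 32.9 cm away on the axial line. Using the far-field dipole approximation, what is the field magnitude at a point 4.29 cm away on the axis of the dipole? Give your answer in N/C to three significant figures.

E ≈ 2.00×10⁶ N/C

Dipole fields scale as 1/r³ in the far field; the geometry is the same at both points.
E₂ = E₁ · (r₁/r₂)³ = 4440 · (32.9/4.29)³.
(r₁/r₂)³ = (7.669)³ = 451.
E₂ ≈ 2.003×10⁶ N/C.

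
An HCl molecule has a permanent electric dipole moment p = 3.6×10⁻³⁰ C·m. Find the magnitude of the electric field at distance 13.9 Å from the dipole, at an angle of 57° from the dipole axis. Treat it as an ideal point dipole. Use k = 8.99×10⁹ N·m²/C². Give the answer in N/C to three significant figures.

E ≈ 1.66×10⁷ N/C

At angle θ the dipole field magnitude is E = (kp/r³)·√(1 + 3cos²θ).
kp/r³ = (8.99×10⁹)(3.60×10⁻³⁰) / (1.39×10⁻⁹)³ = 1.205×10⁷ N/C.
√(1 + 3cos²57°) = √(1 + 3·0.2966) = √1.8899 ≈ 1.3747.
E ≈ 1.205×10⁷ × 1.375 = 1.657×10⁷ N/C.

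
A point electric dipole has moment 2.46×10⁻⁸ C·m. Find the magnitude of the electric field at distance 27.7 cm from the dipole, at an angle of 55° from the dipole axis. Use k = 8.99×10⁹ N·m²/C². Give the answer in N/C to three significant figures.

At angle θ the dipole field magnitude is E = (kp/r³)·√(1 + 3cos²θ).
kp/r³ = (8.99×10⁹)(2.46×10⁻⁸) / (0.277)³ = 1.041×10⁴ N/C.
√(1 + 3cos²55°) = √(1 + 3·0.3290) = √1.9870 ≈ 1.4096.
E ≈ 1.041×10⁴ × 1.410 = 1.467×10⁴ N/C.

E ≈ 1.47×10⁴ N/C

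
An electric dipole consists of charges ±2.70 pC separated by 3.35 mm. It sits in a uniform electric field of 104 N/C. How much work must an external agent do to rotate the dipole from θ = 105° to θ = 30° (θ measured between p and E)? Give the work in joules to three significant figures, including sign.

W ≈ -1.06×10⁻¹² J

Dipole moment p = qd = (2.70×10⁻¹² C)(0.00335 m) = 9.045×10⁻¹⁵ C·m.
W_ext = ΔU = U(θ₂) − U(θ₁) = −pE cosθ₂ − (−pE cosθ₁) = pE(cosθ₁ − cosθ₂).
W = (9.045×10⁻¹⁵)(104)·(cos105° − cos30°) = (9.407×10⁻¹³)·(-1.1248) = -1.058×10⁻¹² J.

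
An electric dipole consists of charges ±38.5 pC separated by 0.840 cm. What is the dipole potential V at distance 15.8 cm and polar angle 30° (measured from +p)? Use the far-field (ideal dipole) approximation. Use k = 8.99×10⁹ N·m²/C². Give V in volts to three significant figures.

Dipole moment p = qd = (3.85×10⁻¹¹ C)(0.00840 m) = 3.234×10⁻¹³ C·m.
The dipole potential is V = kp cosθ / r².
V = (8.99×10⁹)(3.234×10⁻¹³)·cos30° / (0.158)² = 0.1009 V.

V ≈ 0.101 V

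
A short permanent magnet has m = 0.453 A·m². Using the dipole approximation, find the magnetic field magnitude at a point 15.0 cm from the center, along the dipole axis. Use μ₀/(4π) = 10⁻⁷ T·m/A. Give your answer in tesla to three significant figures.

On axis B = (μ₀/4π)·2m/r³.
B = 2·(10⁻⁷)·(0.453) / (0.150)³ = 2.684×10⁻⁵ T.

B ≈ 2.68×10⁻⁵ T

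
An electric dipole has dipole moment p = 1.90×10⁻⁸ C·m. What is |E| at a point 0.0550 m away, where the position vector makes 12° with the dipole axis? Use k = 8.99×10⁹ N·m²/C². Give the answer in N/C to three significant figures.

At angle θ the dipole field magnitude is E = (kp/r³)·√(1 + 3cos²θ).
kp/r³ = (8.99×10⁹)(1.90×10⁻⁸) / (0.0550)³ = 1.027×10⁶ N/C.
√(1 + 3cos²12°) = √(1 + 3·0.9568) = √3.8703 ≈ 1.9673.
E ≈ 1.027×10⁶ × 1.967 = 2.020×10⁶ N/C.

E ≈ 2.02×10⁶ N/C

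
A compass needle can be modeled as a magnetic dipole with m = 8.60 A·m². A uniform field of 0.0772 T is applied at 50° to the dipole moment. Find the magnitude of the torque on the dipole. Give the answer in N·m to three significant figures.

Torque on a magnetic dipole: τ = mB sinθ.
τ = (8.60)(0.0772)·sin50° = 0.5086 N·m.

τ ≈ 0.509 N·m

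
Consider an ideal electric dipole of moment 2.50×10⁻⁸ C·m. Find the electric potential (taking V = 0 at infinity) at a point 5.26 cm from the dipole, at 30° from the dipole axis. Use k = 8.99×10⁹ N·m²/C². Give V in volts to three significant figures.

The dipole potential is V = kp cosθ / r².
V = (8.99×10⁹)(2.50×10⁻⁸)·cos30° / (0.0526)² = 7.035×10⁴ V.

V ≈ 7.03×10⁴ V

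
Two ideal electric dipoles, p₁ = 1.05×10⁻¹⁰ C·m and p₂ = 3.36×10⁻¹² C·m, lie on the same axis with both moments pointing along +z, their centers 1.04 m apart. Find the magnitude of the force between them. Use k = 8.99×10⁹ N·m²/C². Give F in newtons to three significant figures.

F ≈ 1.63×10⁻¹¹ N

On-axis field of dipole 1 at distance r: E = 2kp₁/r³. Force on dipole 2 is F = p₂·dE/dr (gradient along axis).
dE/dr = −6kp₁/r⁴, so |F| = 6kp₁p₂/r⁴ (attractive for aligned moments).
F = 6(8.99×10⁹)(1.05×10⁻¹⁰)(3.36×10⁻¹²)/(1.04)⁴ = 1.627×10⁻¹¹ N.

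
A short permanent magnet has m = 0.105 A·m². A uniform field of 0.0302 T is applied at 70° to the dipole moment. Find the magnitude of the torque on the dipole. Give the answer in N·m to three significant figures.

Torque on a magnetic dipole: τ = mB sinθ.
τ = (0.105)(0.0302)·sin70° = 0.002980 N·m.

τ ≈ 0.00298 N·m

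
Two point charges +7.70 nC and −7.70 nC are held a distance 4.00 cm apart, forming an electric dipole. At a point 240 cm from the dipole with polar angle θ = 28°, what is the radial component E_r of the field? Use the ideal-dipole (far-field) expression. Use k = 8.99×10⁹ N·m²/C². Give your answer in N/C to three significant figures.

E_r ≈ 0.354 N/C

Dipole moment p = qd = (7.70×10⁻⁹ C)(0.0400 m) = 3.08×10⁻¹⁰ C·m.
For a dipole, E_r = (2kp cosθ)/r³.
kp/r³ = (8.99×10⁹)(3.08×10⁻¹⁰)/(2.40)³ = 0.2003 N/C.
E_r = 2·0.2003·cos28° = 0.3537 N/C.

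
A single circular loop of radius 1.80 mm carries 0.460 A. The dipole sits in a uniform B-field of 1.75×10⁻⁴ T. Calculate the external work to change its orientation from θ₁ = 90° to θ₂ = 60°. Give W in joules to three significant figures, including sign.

Magnetic moment m = IA = Iπa² = (0.460)·π·(0.00180)² = 4.682×10⁻⁶ A·m².
W_ext = ΔU = −mB cosθ₂ + mB cosθ₁ = mB(cosθ₁ − cosθ₂).
W = (4.682×10⁻⁶)(1.75×10⁻⁴)·(cos90° − cos60°) = (8.194×10⁻¹⁰)·(-0.5000) = -4.097×10⁻¹⁰ J.

W ≈ -4.10×10⁻¹⁰ J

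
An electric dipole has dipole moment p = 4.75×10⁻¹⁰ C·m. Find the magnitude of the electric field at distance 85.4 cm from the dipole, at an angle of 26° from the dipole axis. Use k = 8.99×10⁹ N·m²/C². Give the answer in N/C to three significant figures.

E ≈ 12.7 N/C

At angle θ the dipole field magnitude is E = (kp/r³)·√(1 + 3cos²θ).
kp/r³ = (8.99×10⁹)(4.75×10⁻¹⁰) / (0.854)³ = 6.856 N/C.
√(1 + 3cos²26°) = √(1 + 3·0.8078) = √3.4235 ≈ 1.8503.
E ≈ 6.856 × 1.850 = 12.69 N/C.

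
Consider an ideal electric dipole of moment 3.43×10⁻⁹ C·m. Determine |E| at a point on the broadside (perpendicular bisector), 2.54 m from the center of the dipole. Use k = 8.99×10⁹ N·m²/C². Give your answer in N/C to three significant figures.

On the perpendicular bisector E = kp/r³ (half the axial value at the same distance).
E = (8.99×10⁹)(3.43×10⁻⁹) / (2.54)³ = 1.882 N/C.

E ≈ 1.88 N/C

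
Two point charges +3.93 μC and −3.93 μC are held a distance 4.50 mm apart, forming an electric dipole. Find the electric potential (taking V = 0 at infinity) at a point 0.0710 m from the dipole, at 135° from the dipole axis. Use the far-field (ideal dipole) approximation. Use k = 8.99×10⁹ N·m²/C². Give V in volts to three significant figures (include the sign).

Dipole moment p = qd = (3.93×10⁻⁶ C)(0.00450 m) = 1.769×10⁻⁸ C·m.
The dipole potential is V = kp cosθ / r².
V = (8.99×10⁹)(1.769×10⁻⁸)·cos135° / (0.0710)² = -2.231×10⁴ V.

V ≈ -2.23×10⁴ V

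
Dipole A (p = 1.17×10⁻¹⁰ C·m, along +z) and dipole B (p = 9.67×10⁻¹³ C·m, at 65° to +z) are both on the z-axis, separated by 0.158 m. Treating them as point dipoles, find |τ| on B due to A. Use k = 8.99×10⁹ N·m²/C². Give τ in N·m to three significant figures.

The second dipole sits on the axis of the first, so the field there is axial: E₁ = 2kp₁/r³ along +z.
E₁ = 2(8.99×10⁹)(1.17×10⁻¹⁰)/(0.158)³ = 533.3 N/C.
Torque on the second dipole: τ = p₂ E₁ sinθ.
τ = (9.67×10⁻¹³)(533.3)·sin65° = 4.674×10⁻¹⁰ N·m.

τ ≈ 4.67×10⁻¹⁰ N·m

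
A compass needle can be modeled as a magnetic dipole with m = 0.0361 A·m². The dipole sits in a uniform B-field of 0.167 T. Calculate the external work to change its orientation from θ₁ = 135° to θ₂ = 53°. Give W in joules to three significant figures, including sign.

W ≈ -0.00789 J

W_ext = ΔU = −mB cosθ₂ + mB cosθ₁ = mB(cosθ₁ − cosθ₂).
W = (0.0361)(0.167)·(cos135° − cos53°) = (0.006029)·(-1.3089) = -0.007891 J.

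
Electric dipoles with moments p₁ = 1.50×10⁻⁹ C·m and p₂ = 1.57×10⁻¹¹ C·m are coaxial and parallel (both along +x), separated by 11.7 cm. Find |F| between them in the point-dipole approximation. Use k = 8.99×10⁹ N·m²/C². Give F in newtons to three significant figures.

F ≈ 6.78×10⁻⁶ N

On-axis field of dipole 1 at distance r: E = 2kp₁/r³. Force on dipole 2 is F = p₂·dE/dr (gradient along axis).
dE/dr = −6kp₁/r⁴, so |F| = 6kp₁p₂/r⁴ (attractive for aligned moments).
F = 6(8.99×10⁹)(1.50×10⁻⁹)(1.57×10⁻¹¹)/(0.117)⁴ = 6.779×10⁻⁶ N.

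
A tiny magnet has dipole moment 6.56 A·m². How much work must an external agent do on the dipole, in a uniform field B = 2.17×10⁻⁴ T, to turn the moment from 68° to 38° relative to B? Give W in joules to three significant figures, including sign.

W ≈ -5.88×10⁻⁴ J

W_ext = ΔU = −mB cosθ₂ + mB cosθ₁ = mB(cosθ₁ − cosθ₂).
W = (6.56)(2.17×10⁻⁴)·(cos68° − cos38°) = (0.001424)·(-0.4134) = -5.885×10⁻⁴ J.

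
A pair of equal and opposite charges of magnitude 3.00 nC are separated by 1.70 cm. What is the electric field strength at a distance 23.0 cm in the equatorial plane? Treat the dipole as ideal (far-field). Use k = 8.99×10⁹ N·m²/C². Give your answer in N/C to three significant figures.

E ≈ 37.7 N/C

Dipole moment p = qd = (3.00×10⁻⁹ C)(0.0170 m) = 5.10×10⁻¹¹ C·m.
In the equatorial plane E = kp/r³.
E = (8.99×10⁹)(5.10×10⁻¹¹) / (0.230)³ = 37.68 N/C.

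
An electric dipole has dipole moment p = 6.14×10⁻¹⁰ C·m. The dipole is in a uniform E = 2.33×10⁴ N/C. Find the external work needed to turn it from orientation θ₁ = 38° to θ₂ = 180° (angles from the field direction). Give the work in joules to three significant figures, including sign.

W ≈ 2.56×10⁻⁵ J

W_ext = ΔU = U(θ₂) − U(θ₁) = −pE cosθ₂ − (−pE cosθ₁) = pE(cosθ₁ − cosθ₂).
W = (6.14×10⁻¹⁰)(2.33×10⁴)·(cos38° − cos180°) = (1.431×10⁻⁵)·(+1.7880) = 2.558×10⁻⁵ J.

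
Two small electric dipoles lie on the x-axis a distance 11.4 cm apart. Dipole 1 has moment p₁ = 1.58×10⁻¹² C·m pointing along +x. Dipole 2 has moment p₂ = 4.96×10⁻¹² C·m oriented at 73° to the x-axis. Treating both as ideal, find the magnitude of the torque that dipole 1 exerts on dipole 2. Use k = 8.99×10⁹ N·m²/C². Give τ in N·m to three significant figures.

τ ≈ 9.10×10⁻¹¹ N·m

The second dipole sits on the axis of the first, so the field there is axial: E₁ = 2kp₁/r³ along +x.
E₁ = 2(8.99×10⁹)(1.58×10⁻¹²)/(0.114)³ = 19.17 N/C.
Torque on the second dipole: τ = p₂ E₁ sinθ.
τ = (4.96×10⁻¹²)(19.17)·sin73° = 9.095×10⁻¹¹ N·m.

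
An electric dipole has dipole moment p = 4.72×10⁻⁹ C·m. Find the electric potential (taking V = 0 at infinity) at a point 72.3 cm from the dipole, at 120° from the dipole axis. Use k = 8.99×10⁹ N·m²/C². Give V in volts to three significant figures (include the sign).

V ≈ -40.6 V

The dipole potential is V = kp cosθ / r².
V = (8.99×10⁹)(4.72×10⁻⁹)·cos120° / (0.723)² = -40.59 V.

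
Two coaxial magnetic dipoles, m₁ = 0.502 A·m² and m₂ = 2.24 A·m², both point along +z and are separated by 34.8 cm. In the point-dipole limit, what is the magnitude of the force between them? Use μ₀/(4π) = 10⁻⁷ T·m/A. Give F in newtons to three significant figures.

F ≈ 4.60×10⁻⁵ N

On-axis B of dipole 1: B = (μ₀/4π)·2m₁/r³. Force on dipole 2: F = m₂·dB/dr.
dB/dr = −(μ₀/4π)·6m₁/r⁴, so |F| = (μ₀/4π)·6m₁m₂/r⁴.
F = 6(10⁻⁷)(0.502)(2.24)/(0.348)⁴ = 4.600×10⁻⁵ N.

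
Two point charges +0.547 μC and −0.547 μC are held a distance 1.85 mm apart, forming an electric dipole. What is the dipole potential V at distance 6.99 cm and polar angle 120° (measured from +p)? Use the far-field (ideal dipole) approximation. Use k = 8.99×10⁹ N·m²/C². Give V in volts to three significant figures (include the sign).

Dipole moment p = qd = (5.47×10⁻⁷ C)(0.00185 m) = 1.012×10⁻⁹ C·m.
The dipole potential is V = kp cosθ / r².
V = (8.99×10⁹)(1.012×10⁻⁹)·cos120° / (0.0699)² = -931.0 V.

V ≈ -931 V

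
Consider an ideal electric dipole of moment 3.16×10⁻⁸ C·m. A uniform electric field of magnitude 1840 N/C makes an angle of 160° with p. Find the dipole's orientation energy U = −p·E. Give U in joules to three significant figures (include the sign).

U ≈ 5.46×10⁻⁵ J

U = −p·E = −pE cosθ.
U = −(3.16×10⁻⁸)(1840)·cos160° = 5.464×10⁻⁵ J.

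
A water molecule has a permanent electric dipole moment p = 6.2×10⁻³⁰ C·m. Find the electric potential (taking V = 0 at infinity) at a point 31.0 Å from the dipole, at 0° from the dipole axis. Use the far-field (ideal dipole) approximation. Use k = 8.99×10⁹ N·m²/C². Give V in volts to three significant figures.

The dipole potential is V = kp cosθ / r².
V = (8.99×10⁹)(6.20×10⁻³⁰)·cos0° / (3.10×10⁻⁹)² = 0.005800 V.

V ≈ 0.00580 V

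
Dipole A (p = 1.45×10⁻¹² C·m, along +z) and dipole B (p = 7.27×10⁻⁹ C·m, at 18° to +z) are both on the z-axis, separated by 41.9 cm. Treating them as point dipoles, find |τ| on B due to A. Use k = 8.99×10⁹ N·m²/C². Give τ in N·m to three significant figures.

τ ≈ 7.96×10⁻¹⁰ N·m

The second dipole sits on the axis of the first, so the field there is axial: E₁ = 2kp₁/r³ along +z.
E₁ = 2(8.99×10⁹)(1.45×10⁻¹²)/(0.419)³ = 0.3544 N/C.
Torque on the second dipole: τ = p₂ E₁ sinθ.
τ = (7.27×10⁻⁹)(0.3544)·sin18° = 7.962×10⁻¹⁰ N·m.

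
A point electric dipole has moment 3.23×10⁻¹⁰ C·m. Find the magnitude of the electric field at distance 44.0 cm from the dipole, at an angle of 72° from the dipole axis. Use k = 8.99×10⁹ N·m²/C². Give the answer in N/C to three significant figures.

E ≈ 38.7 N/C

At angle θ the dipole field magnitude is E = (kp/r³)·√(1 + 3cos²θ).
kp/r³ = (8.99×10⁹)(3.23×10⁻¹⁰) / (0.440)³ = 34.09 N/C.
√(1 + 3cos²72°) = √(1 + 3·0.0955) = √1.2865 ≈ 1.1342.
E ≈ 34.09 × 1.134 = 38.66 N/C.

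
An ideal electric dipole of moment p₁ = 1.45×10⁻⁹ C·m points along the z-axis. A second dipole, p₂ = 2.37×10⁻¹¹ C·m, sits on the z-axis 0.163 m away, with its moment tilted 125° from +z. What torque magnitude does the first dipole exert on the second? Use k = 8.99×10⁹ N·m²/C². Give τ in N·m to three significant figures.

The second dipole sits on the axis of the first, so the field there is axial: E₁ = 2kp₁/r³ along +z.
E₁ = 2(8.99×10⁹)(1.45×10⁻⁹)/(0.163)³ = 6020 N/C.
Torque on the second dipole: τ = p₂ E₁ sinθ.
τ = (2.37×10⁻¹¹)(6020)·sin125° = 1.169×10⁻⁷ N·m.

τ ≈ 1.17×10⁻⁷ N·m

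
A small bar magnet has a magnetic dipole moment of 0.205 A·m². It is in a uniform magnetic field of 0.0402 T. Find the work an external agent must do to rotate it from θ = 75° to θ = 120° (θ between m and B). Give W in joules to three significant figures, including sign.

W_ext = ΔU = −mB cosθ₂ + mB cosθ₁ = mB(cosθ₁ − cosθ₂).
W = (0.205)(0.0402)·(cos75° − cos120°) = (0.008241)·(+0.7588) = 0.006253 J.

W ≈ 0.00625 J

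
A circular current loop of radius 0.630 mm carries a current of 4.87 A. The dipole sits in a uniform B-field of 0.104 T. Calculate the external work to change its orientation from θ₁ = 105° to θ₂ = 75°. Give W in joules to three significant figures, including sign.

Magnetic moment m = IA = Iπa² = (4.87)·π·(6.30×10⁻⁴)² = 6.072×10⁻⁶ A·m².
W_ext = ΔU = −mB cosθ₂ + mB cosθ₁ = mB(cosθ₁ − cosθ₂).
W = (6.072×10⁻⁶)(0.104)·(cos105° − cos75°) = (6.315×10⁻⁷)·(-0.5176) = -3.269×10⁻⁷ J.

W ≈ -3.27×10⁻⁷ J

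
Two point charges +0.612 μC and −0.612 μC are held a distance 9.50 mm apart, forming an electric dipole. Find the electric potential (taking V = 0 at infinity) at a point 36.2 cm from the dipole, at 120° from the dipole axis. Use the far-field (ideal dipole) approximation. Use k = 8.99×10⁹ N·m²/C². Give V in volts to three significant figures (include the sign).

Dipole moment p = qd = (6.12×10⁻⁷ C)(0.00950 m) = 5.814×10⁻⁹ C·m.
The dipole potential is V = kp cosθ / r².
V = (8.99×10⁹)(5.814×10⁻⁹)·cos120° / (0.362)² = -199.4 V.

V ≈ -199 V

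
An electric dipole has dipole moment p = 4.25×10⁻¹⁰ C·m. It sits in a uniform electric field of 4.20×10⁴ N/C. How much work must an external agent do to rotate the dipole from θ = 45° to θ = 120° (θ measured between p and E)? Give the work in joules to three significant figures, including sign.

W_ext = ΔU = U(θ₂) − U(θ₁) = −pE cosθ₂ − (−pE cosθ₁) = pE(cosθ₁ − cosθ₂).
W = (4.25×10⁻¹⁰)(4.20×10⁴)·(cos45° − cos120°) = (1.785×10⁻⁵)·(+1.2071) = 2.155×10⁻⁵ J.

W ≈ 2.15×10⁻⁵ J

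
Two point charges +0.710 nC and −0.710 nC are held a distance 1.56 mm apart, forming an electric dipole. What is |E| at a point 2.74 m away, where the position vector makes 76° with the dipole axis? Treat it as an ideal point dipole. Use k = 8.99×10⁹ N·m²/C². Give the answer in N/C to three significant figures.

Dipole moment p = qd = (7.10×10⁻¹⁰ C)(0.00156 m) = 1.108×10⁻¹² C·m.
At angle θ the dipole field magnitude is E = (kp/r³)·√(1 + 3cos²θ).
kp/r³ = (8.99×10⁹)(1.108×10⁻¹²) / (2.74)³ = 4.842×10⁻⁴ N/C.
√(1 + 3cos²76°) = √(1 + 3·0.0585) = √1.1756 ≈ 1.0842.
E ≈ 4.842×10⁻⁴ × 1.084 = 5.250×10⁻⁴ N/C.

E ≈ 5.25×10⁻⁴ N/C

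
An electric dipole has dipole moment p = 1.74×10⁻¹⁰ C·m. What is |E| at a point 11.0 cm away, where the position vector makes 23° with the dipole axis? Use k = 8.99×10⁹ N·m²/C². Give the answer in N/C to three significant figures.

E ≈ 2210 N/C

At angle θ the dipole field magnitude is E = (kp/r³)·√(1 + 3cos²θ).
kp/r³ = (8.99×10⁹)(1.74×10⁻¹⁰) / (0.110)³ = 1175 N/C.
√(1 + 3cos²23°) = √(1 + 3·0.8473) = √3.5420 ≈ 1.8820.
E ≈ 1175 × 1.882 = 2212 N/C.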